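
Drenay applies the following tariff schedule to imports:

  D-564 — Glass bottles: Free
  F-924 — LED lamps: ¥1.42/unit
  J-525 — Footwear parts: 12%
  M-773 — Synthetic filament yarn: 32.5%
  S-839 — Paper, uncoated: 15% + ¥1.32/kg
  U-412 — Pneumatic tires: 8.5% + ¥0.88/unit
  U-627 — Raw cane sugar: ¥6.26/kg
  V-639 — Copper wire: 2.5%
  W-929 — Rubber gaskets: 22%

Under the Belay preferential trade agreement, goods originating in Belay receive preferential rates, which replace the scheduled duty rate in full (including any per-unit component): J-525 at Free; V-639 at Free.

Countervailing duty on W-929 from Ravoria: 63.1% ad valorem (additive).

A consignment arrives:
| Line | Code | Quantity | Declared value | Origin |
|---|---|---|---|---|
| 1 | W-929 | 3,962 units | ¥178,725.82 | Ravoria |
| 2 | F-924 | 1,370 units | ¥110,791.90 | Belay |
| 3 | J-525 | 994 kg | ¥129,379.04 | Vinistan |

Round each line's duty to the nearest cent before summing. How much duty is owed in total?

¥169,566.55

Line 1 (W-929, Ravoria, 3,962 units, ¥178,725.82):
Base rate for W-929 is 22%.
Additional duty on W-929 from Ravoria: +63.1%. Applied ad valorem rate: 22% + 63.1% = 85.1%.
Duty = ¥178,725.82 × 85.1% = ¥152,095.67.
Line 2 (F-924, Belay, 1,370 units, ¥110,791.90):
Base rate for F-924 is ¥1.42/unit.
Origin Belay is the FTA partner but F-924 is not on the preference list; base rate stands.
Duty = 1,370 × ¥1.42 = ¥1,945.40.
Line 3 (J-525, Vinistan, 994 kg, ¥129,379.04):
Base rate for J-525 is 12%.
J-525 has an FTA preferential rate, but origin Vinistan is not Belay; base rate stands.
Duty = ¥129,379.04 × 12% = ¥15,525.48.
Total = ¥152,095.67 + ¥1,945.40 + ¥15,525.48 = ¥169,566.55.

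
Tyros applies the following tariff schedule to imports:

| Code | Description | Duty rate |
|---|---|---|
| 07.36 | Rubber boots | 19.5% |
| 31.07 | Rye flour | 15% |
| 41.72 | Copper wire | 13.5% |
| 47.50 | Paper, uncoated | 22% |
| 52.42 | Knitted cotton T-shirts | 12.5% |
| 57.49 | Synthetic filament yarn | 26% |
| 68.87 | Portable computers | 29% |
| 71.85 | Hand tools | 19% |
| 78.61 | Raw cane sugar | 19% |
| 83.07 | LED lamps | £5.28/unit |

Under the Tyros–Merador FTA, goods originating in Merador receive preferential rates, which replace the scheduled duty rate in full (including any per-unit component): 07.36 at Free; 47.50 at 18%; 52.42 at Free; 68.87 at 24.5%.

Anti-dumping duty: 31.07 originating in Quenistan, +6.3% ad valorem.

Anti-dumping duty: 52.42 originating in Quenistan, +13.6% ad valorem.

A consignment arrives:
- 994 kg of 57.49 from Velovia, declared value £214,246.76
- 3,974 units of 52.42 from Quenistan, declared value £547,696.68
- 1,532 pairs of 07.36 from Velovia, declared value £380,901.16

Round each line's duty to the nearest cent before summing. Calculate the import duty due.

£272,928.72

Line 1 (57.49, Velovia, 994 kg, £214,246.76):
Base rate for 57.49 is 26%.
Duty = £214,246.76 × 26% = £55,704.16.
Line 2 (52.42, Quenistan, 3,974 units, £547,696.68):
Base rate for 52.42 is 12.5%.
52.42 has an FTA preferential rate, but origin Quenistan is not Merador; base rate stands.
Additional duty on 52.42 from Quenistan: +13.6%. Applied ad valorem rate: 12.5% + 13.6% = 26.1%.
Duty = £547,696.68 × 26.1% = £142,948.83.
Line 3 (07.36, Velovia, 1,532 pairs, £380,901.16):
Base rate for 07.36 is 19.5%.
07.36 has an FTA preferential rate, but origin Velovia is not Merador; base rate stands.
Duty = £380,901.16 × 19.5% = £74,275.73.
Total = £55,704.16 + £142,948.83 + £74,275.73 = £272,928.72.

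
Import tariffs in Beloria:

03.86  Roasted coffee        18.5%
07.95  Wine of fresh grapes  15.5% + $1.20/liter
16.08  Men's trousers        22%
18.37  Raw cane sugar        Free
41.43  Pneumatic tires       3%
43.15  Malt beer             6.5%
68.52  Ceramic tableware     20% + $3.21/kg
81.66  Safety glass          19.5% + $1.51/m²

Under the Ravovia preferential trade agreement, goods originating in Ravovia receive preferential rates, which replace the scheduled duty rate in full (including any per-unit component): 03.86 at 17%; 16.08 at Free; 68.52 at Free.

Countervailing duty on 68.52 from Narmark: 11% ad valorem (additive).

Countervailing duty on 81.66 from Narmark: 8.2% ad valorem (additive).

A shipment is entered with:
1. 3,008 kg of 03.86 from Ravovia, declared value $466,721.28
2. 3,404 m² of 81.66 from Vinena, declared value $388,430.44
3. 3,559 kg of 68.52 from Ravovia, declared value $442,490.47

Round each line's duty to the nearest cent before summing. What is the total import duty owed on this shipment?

$160,226.60

Line 1 (03.86, Ravovia, 3,008 kg, $466,721.28):
Base rate for 03.86 is 18.5%.
Origin Ravovia qualifies under the Beloria–Ravovia agreement and 03.86 is covered: preferential rate 17% applies instead.
Duty = $466,721.28 × 17% = $79,342.62.
Line 2 (81.66, Vinena, 3,404 m², $388,430.44):
Base rate for 81.66 is 19.5% + $1.51/m².
The additional-duty order on 81.66 targets Narmark, not Vinena; it does not apply.
Duty = $388,430.44 × 19.5% + 3,404 × $1.51 = $80,883.98.
Line 3 (68.52, Ravovia, 3,559 kg, $442,490.47):
Base rate for 68.52 is 20% + $3.21/kg.
Origin Ravovia qualifies under the Beloria–Ravovia agreement and 68.52 is covered: preferential rate Free applies instead.
The additional-duty order on 68.52 targets Narmark, not Ravovia; it does not apply.
Duty = $442,490.47 × 0% = $0.00.
Total = $79,342.62 + $80,883.98 + $0.00 = $160,226.60.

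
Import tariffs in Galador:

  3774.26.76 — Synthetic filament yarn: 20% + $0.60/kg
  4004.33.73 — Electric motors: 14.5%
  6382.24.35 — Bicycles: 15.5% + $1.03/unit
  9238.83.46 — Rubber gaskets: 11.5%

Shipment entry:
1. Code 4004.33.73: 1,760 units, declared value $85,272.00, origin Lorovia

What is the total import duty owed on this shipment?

Line 1 (4004.33.73, Lorovia, 1,760 units, $85,272.00):
Base rate for 4004.33.73 is 14.5%.
Duty = $85,272.00 × 14.5% = $12,364.44.

$12,364.44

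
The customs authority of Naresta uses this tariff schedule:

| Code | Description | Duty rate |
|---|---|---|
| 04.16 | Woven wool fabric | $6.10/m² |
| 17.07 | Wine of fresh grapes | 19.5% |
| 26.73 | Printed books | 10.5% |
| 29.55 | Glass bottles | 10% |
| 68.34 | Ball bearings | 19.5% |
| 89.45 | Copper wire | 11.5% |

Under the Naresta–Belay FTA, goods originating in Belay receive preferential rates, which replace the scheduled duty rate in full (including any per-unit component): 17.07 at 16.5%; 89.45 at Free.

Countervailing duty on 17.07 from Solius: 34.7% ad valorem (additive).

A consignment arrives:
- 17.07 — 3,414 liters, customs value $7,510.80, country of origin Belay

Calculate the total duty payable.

$1,239.28

Line 1 (17.07, Belay, 3,414 liters, $7,510.80):
Base rate for 17.07 is 19.5%.
Origin Belay qualifies under the Naresta–Belay agreement and 17.07 is covered: preferential rate 16.5% applies instead.
The additional-duty order on 17.07 targets Solius, not Belay; it does not apply.
Duty = $7,510.80 × 16.5% = $1,239.28.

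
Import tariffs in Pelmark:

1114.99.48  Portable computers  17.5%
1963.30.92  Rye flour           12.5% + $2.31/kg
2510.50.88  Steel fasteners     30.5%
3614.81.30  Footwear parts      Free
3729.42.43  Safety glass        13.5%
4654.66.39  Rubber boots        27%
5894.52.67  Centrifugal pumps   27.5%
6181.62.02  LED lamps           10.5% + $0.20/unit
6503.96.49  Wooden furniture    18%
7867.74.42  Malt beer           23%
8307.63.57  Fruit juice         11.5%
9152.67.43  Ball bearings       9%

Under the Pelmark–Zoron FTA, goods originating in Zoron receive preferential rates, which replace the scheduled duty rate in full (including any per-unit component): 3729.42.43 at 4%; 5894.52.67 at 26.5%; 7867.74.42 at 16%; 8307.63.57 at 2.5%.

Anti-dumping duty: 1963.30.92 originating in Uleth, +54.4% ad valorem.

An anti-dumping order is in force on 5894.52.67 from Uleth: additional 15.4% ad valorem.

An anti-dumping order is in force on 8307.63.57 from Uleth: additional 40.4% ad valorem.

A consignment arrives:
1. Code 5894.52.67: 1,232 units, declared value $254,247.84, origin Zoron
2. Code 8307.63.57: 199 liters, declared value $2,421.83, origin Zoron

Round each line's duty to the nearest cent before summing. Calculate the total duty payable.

Line 1 (5894.52.67, Zoron, 1,232 units, $254,247.84):
Base rate for 5894.52.67 is 27.5%.
Origin Zoron qualifies under the Pelmark–Zoron agreement and 5894.52.67 is covered: preferential rate 26.5% applies instead.
The additional-duty order on 5894.52.67 targets Uleth, not Zoron; it does not apply.
Duty = $254,247.84 × 26.5% = $67,375.68.
Line 2 (8307.63.57, Zoron, 199 liters, $2,421.83):
Base rate for 8307.63.57 is 11.5%.
Origin Zoron qualifies under the Pelmark–Zoron agreement and 8307.63.57 is covered: preferential rate 2.5% applies instead.
The additional-duty order on 8307.63.57 targets Uleth, not Zoron; it does not apply.
Duty = $2,421.83 × 2.5% = $60.55.
Total = $67,375.68 + $60.55 = $67,436.23.

$67,436.23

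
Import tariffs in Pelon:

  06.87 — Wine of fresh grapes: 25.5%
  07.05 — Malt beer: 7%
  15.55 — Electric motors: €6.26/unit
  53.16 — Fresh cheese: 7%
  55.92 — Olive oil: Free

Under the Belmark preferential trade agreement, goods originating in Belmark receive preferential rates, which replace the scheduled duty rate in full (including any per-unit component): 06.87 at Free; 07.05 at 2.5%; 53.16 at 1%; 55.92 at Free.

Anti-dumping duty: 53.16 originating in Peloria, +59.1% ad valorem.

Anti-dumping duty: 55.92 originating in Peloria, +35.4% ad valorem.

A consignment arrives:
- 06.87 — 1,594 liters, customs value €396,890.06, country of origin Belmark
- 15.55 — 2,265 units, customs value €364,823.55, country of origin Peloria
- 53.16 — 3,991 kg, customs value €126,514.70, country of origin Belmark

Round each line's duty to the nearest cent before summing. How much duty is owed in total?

Line 1 (06.87, Belmark, 1,594 liters, €396,890.06):
Base rate for 06.87 is 25.5%.
Origin Belmark qualifies under the Pelon–Belmark agreement and 06.87 is covered: preferential rate Free applies instead.
Duty = €396,890.06 × 0% = €0.00.
Line 2 (15.55, Peloria, 2,265 units, €364,823.55):
Base rate for 15.55 is €6.26/unit.
Duty = 2,265 × €6.26 = €14,178.90.
Line 3 (53.16, Belmark, 3,991 kg, €126,514.70):
Base rate for 53.16 is 7%.
Origin Belmark qualifies under the Pelon–Belmark agreement and 53.16 is covered: preferential rate 1% applies instead.
The additional-duty order on 53.16 targets Peloria, not Belmark; it does not apply.
Duty = €126,514.70 × 1% = €1,265.15.
Total = €0.00 + €14,178.90 + €1,265.15 = €15,444.05.

€15,444.05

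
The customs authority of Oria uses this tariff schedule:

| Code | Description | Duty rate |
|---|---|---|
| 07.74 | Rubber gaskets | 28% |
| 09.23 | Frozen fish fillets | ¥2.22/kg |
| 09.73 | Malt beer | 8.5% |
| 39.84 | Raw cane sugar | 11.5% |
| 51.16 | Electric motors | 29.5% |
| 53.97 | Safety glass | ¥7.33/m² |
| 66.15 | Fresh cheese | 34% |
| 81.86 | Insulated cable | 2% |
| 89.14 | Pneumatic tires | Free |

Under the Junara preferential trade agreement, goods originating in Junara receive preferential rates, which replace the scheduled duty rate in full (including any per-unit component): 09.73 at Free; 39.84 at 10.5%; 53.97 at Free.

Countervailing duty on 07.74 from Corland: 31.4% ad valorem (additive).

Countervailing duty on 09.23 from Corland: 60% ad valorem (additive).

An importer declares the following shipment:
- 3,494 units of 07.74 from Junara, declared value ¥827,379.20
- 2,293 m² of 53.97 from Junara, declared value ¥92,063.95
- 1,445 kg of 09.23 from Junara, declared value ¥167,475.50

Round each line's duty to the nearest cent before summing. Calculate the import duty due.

¥234,874.08

Line 1 (07.74, Junara, 3,494 units, ¥827,379.20):
Base rate for 07.74 is 28%.
Origin Junara is the FTA partner but 07.74 is not on the preference list; base rate stands.
The additional-duty order on 07.74 targets Corland, not Junara; it does not apply.
Duty = ¥827,379.20 × 28% = ¥231,666.18.
Line 2 (53.97, Junara, 2,293 m², ¥92,063.95):
Base rate for 53.97 is ¥7.33/m².
Origin Junara qualifies under the Oria–Junara agreement and 53.97 is covered: preferential rate Free applies instead.
Duty = ¥92,063.95 × 0% = ¥0.00.
Line 3 (09.23, Junara, 1,445 kg, ¥167,475.50):
Base rate for 09.23 is ¥2.22/kg.
Origin Junara is the FTA partner but 09.23 is not on the preference list; base rate stands.
The additional-duty order on 09.23 targets Corland, not Junara; it does not apply.
Duty = 1,445 × ¥2.22 = ¥3,207.90.
Total = ¥231,666.18 + ¥0.00 + ¥3,207.90 = ¥234,874.08.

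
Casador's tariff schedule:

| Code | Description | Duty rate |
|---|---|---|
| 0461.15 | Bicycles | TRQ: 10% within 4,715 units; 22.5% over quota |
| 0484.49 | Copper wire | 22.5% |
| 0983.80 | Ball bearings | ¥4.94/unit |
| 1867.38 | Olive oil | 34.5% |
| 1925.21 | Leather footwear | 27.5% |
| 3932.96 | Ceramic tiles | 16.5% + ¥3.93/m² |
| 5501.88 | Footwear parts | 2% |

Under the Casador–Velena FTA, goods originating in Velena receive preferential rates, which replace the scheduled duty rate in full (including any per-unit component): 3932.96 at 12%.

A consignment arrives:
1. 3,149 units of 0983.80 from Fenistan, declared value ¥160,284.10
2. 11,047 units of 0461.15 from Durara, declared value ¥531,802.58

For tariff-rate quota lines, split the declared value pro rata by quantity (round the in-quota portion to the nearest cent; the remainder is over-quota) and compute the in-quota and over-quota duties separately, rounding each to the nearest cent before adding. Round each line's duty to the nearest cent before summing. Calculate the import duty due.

Line 1 (0983.80, Fenistan, 3,149 units, ¥160,284.10):
Base rate for 0983.80 is ¥4.94/unit.
Duty = 3,149 × ¥4.94 = ¥15,556.06.
Line 2 (0461.15, Durara, 11,047 units, ¥531,802.58):
Code 0461.15 is under a tariff-rate quota (threshold 4,715 units). In-quota: 4,715 units at 10%; over-quota: 6,332 units at 22.5%.
Pro-rata value split: in-quota = ¥531,802.58 × 4,715/11,047 = ¥226,980.10; over-quota = ¥531,802.58 − ¥226,980.10 = ¥304,822.48.
In-quota duty = ¥226,980.10 × 10% = ¥22,698.01. Over-quota duty = ¥304,822.48 × 22.5% = ¥68,585.06.
Line duty = ¥22,698.01 + ¥68,585.06 = ¥91,283.07.
Total = ¥15,556.06 + ¥91,283.07 = ¥106,839.13.

¥106,839.13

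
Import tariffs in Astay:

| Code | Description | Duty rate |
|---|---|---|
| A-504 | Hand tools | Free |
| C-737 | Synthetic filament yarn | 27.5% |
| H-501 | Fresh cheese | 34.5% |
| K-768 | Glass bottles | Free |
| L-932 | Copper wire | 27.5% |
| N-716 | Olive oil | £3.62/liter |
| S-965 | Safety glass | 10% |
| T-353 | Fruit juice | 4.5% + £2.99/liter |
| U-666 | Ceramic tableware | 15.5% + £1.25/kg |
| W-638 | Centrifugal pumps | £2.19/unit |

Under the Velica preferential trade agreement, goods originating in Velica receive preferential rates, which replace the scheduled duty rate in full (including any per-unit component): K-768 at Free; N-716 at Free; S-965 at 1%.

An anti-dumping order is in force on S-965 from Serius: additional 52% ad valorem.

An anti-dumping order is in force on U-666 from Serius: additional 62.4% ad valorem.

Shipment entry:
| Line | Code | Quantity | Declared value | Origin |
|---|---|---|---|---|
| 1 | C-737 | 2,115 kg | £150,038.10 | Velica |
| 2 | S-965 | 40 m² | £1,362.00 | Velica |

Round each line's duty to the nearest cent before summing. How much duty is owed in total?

£41,274.10

Line 1 (C-737, Velica, 2,115 kg, £150,038.10):
Base rate for C-737 is 27.5%.
Origin Velica is the FTA partner but C-737 is not on the preference list; base rate stands.
Duty = £150,038.10 × 27.5% = £41,260.48.
Line 2 (S-965, Velica, 40 m², £1,362.00):
Base rate for S-965 is 10%.
Origin Velica qualifies under the Astay–Velica agreement and S-965 is covered: preferential rate 1% applies instead.
The additional-duty order on S-965 targets Serius, not Velica; it does not apply.
Duty = £1,362.00 × 1% = £13.62.
Total = £41,260.48 + £13.62 = £41,274.10.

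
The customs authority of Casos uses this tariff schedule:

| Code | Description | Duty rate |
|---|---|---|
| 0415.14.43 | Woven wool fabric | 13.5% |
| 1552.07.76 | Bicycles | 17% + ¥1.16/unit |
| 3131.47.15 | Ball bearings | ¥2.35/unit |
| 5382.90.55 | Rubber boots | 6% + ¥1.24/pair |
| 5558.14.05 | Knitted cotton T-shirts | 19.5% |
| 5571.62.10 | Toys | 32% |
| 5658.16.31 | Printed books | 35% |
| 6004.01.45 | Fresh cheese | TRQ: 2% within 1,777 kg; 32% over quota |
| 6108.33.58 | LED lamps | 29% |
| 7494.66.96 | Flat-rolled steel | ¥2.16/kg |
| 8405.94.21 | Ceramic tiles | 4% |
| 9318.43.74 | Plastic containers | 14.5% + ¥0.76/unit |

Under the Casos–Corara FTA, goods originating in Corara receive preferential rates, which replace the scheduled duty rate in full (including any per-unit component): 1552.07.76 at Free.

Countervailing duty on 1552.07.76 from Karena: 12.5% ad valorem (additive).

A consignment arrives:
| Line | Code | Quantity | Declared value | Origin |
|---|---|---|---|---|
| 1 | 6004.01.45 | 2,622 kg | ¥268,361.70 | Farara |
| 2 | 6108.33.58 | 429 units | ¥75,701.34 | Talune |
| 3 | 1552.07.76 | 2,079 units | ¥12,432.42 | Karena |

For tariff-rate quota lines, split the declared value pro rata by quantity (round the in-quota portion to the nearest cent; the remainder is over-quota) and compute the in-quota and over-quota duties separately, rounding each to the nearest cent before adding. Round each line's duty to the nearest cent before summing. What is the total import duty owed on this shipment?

¥59,345.55

Line 1 (6004.01.45, Farara, 2,622 kg, ¥268,361.70):
Code 6004.01.45 is under a tariff-rate quota (threshold 1,777 kg). In-quota: 1,777 kg at 2%; over-quota: 845 kg at 32%.
Pro-rata value split: in-quota = ¥268,361.70 × 1,777/2,622 = ¥181,875.95; over-quota = ¥268,361.70 − ¥181,875.95 = ¥86,485.75.
In-quota duty = ¥181,875.95 × 2% = ¥3,637.52. Over-quota duty = ¥86,485.75 × 32% = ¥27,675.44.
Line duty = ¥3,637.52 + ¥27,675.44 = ¥31,312.96.
Line 2 (6108.33.58, Talune, 429 units, ¥75,701.34):
Base rate for 6108.33.58 is 29%.
Duty = ¥75,701.34 × 29% = ¥21,953.39.
Line 3 (1552.07.76, Karena, 2,079 units, ¥12,432.42):
Base rate for 1552.07.76 is 17% + ¥1.16/unit.
1552.07.76 has an FTA preferential rate, but origin Karena is not Corara; base rate stands.
Additional duty on 1552.07.76 from Karena: +12.5%. Applied ad valorem rate: 17% + 12.5% = 29.5%.
Duty = ¥12,432.42 × 29.5% + 2,079 × ¥1.16 = ¥6,079.20.
Total = ¥31,312.96 + ¥21,953.39 + ¥6,079.20 = ¥59,345.55.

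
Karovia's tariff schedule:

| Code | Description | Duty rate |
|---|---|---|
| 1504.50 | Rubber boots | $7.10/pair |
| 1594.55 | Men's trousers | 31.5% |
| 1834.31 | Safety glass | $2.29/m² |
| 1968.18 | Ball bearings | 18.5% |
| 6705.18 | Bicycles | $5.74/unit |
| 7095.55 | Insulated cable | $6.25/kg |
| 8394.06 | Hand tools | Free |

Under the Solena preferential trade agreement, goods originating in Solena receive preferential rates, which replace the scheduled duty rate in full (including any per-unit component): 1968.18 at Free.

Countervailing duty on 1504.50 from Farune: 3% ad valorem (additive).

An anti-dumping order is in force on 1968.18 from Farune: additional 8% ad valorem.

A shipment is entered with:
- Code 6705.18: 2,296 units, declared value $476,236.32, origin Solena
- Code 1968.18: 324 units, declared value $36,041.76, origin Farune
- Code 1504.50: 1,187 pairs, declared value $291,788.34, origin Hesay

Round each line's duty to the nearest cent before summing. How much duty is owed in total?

Line 1 (6705.18, Solena, 2,296 units, $476,236.32):
Base rate for 6705.18 is $5.74/unit.
Origin Solena is the FTA partner but 6705.18 is not on the preference list; base rate stands.
Duty = 2,296 × $5.74 = $13,179.04.
Line 2 (1968.18, Farune, 324 units, $36,041.76):
Base rate for 1968.18 is 18.5%.
1968.18 has an FTA preferential rate, but origin Farune is not Solena; base rate stands.
Additional duty on 1968.18 from Farune: +8%. Applied ad valorem rate: 18.5% + 8% = 26.5%.
Duty = $36,041.76 × 26.5% = $9,551.07.
Line 3 (1504.50, Hesay, 1,187 pairs, $291,788.34):
Base rate for 1504.50 is $7.10/pair.
The additional-duty order on 1504.50 targets Farune, not Hesay; it does not apply.
Duty = 1,187 × $7.10 = $8,427.70.
Total = $13,179.04 + $9,551.07 + $8,427.70 = $31,157.81.

$31,157.81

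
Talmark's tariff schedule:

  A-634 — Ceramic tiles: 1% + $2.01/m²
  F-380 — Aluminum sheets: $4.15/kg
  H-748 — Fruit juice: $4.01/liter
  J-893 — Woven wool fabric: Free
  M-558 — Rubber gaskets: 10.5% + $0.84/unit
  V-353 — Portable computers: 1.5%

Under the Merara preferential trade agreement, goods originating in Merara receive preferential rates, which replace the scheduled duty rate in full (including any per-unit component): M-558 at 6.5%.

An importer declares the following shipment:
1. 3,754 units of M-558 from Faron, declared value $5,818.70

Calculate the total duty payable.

Line 1 (M-558, Faron, 3,754 units, $5,818.70):
Base rate for M-558 is 10.5% + $0.84/unit.
M-558 has an FTA preferential rate, but origin Faron is not Merara; base rate stands.
Duty = $5,818.70 × 10.5% + 3,754 × $0.84 = $3,764.32.

$3,764.32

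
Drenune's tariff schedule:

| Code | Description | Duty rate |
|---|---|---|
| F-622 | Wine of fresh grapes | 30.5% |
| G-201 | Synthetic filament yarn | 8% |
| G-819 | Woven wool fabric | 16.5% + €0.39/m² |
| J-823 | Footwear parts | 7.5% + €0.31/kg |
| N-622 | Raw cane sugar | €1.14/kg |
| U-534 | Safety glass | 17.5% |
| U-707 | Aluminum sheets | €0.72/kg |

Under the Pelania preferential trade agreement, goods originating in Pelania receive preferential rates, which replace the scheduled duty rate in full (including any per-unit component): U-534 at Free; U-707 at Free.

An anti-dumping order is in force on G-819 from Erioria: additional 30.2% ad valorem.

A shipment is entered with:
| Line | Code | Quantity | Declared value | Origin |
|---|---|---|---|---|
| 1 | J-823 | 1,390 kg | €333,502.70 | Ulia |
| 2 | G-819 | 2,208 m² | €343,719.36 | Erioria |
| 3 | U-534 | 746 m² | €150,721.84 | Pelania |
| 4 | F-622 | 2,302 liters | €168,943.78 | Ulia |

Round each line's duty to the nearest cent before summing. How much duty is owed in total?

€238,349.51

Line 1 (J-823, Ulia, 1,390 kg, €333,502.70):
Base rate for J-823 is 7.5% + €0.31/kg.
Duty = €333,502.70 × 7.5% + 1,390 × €0.31 = €25,443.60.
Line 2 (G-819, Erioria, 2,208 m², €343,719.36):
Base rate for G-819 is 16.5% + €0.39/m².
Additional duty on G-819 from Erioria: +30.2%. Applied ad valorem rate: 16.5% + 30.2% = 46.7%.
Duty = €343,719.36 × 46.7% + 2,208 × €0.39 = €161,378.06.
Line 3 (U-534, Pelania, 746 m², €150,721.84):
Base rate for U-534 is 17.5%.
Origin Pelania qualifies under the Drenune–Pelania agreement and U-534 is covered: preferential rate Free applies instead.
Duty = €150,721.84 × 0% = €0.00.
Line 4 (F-622, Ulia, 2,302 liters, €168,943.78):
Base rate for F-622 is 30.5%.
Duty = €168,943.78 × 30.5% = €51,527.85.
Total = €25,443.60 + €161,378.06 + €0.00 + €51,527.85 = €238,349.51.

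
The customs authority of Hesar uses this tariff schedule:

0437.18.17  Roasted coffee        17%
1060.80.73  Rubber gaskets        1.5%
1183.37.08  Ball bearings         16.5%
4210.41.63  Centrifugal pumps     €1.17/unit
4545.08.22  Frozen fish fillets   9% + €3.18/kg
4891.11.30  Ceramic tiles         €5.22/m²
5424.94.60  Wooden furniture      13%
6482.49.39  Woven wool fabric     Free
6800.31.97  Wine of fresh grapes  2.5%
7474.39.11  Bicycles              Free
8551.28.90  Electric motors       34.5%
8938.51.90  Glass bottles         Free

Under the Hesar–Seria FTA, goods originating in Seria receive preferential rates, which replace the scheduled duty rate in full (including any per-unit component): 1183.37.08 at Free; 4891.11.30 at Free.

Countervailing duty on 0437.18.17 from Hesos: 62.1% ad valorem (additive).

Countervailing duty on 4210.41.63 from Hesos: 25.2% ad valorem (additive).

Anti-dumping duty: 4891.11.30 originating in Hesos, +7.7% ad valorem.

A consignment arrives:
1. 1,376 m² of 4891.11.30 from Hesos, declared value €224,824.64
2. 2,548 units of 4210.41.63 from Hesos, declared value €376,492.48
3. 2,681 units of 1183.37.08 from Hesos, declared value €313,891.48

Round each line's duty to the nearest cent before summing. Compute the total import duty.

Line 1 (4891.11.30, Hesos, 1,376 m², €224,824.64):
Base rate for 4891.11.30 is €5.22/m².
4891.11.30 has an FTA preferential rate, but origin Hesos is not Seria; base rate stands.
Additional duty on 4891.11.30 from Hesos: +7.7% ad valorem. Applied ad valorem rate = 7.7%.
Duty = €224,824.64 × 7.7% + 1,376 × €5.22 = €24,494.22.
Line 2 (4210.41.63, Hesos, 2,548 units, €376,492.48):
Base rate for 4210.41.63 is €1.17/unit.
Additional duty on 4210.41.63 from Hesos: +25.2% ad valorem. Applied ad valorem rate = 25.2%.
Duty = €376,492.48 × 25.2% + 2,548 × €1.17 = €97,857.26.
Line 3 (1183.37.08, Hesos, 2,681 units, €313,891.48):
Base rate for 1183.37.08 is 16.5%.
1183.37.08 has an FTA preferential rate, but origin Hesos is not Seria; base rate stands.
Duty = €313,891.48 × 16.5% = €51,792.09.
Total = €24,494.22 + €97,857.26 + €51,792.09 = €174,143.57.

€174,143.57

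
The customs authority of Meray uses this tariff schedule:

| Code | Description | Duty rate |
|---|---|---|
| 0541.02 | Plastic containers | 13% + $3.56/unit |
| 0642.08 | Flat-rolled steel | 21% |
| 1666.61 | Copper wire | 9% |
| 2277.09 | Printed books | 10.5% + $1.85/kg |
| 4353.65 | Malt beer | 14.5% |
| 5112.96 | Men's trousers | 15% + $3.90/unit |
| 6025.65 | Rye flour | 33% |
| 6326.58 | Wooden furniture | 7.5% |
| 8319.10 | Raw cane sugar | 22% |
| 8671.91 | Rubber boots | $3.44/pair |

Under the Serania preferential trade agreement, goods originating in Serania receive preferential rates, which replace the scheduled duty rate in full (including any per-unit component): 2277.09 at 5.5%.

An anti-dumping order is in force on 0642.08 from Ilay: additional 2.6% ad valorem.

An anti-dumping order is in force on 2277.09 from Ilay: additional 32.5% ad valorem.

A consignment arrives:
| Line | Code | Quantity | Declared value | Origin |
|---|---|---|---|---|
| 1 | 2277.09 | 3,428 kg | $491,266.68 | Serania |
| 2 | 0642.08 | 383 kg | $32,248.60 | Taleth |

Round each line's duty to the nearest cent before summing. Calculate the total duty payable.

$33,791.88

Line 1 (2277.09, Serania, 3,428 kg, $491,266.68):
Base rate for 2277.09 is 10.5% + $1.85/kg.
Origin Serania qualifies under the Meray–Serania agreement and 2277.09 is covered: preferential rate 5.5% applies instead.
The additional-duty order on 2277.09 targets Ilay, not Serania; it does not apply.
Duty = $491,266.68 × 5.5% = $27,019.67.
Line 2 (0642.08, Taleth, 383 kg, $32,248.60):
Base rate for 0642.08 is 21%.
The additional-duty order on 0642.08 targets Ilay, not Taleth; it does not apply.
Duty = $32,248.60 × 21% = $6,772.21.
Total = $27,019.67 + $6,772.21 = $33,791.88.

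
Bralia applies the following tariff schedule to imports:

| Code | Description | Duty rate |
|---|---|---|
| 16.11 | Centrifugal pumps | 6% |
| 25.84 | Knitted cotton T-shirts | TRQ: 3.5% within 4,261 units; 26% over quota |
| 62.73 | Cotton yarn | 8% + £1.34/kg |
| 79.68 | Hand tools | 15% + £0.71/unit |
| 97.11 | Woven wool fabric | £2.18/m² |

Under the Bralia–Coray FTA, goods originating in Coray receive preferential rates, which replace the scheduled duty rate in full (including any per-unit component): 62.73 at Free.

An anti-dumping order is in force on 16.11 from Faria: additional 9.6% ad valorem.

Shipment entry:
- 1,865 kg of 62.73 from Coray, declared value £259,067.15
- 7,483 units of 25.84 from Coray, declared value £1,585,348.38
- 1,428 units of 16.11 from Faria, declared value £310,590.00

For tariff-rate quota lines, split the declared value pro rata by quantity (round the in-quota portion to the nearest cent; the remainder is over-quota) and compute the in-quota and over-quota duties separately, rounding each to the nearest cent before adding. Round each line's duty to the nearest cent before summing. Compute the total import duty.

Line 1 (62.73, Coray, 1,865 kg, £259,067.15):
Base rate for 62.73 is 8% + £1.34/kg.
Origin Coray qualifies under the Bralia–Coray agreement and 62.73 is covered: preferential rate Free applies instead.
Duty = £259,067.15 × 0% = £0.00.
Line 2 (25.84, Coray, 7,483 units, £1,585,348.38):
Code 25.84 is under a tariff-rate quota (threshold 4,261 units). In-quota: 4,261 units at 3.5%; over-quota: 3,222 units at 26%.
Pro-rata value split: in-quota = £1,585,348.38 × 4,261/7,483 = £902,735.46; over-quota = £1,585,348.38 − £902,735.46 = £682,612.92.
In-quota duty = £902,735.46 × 3.5% = £31,595.74. Over-quota duty = £682,612.92 × 26% = £177,479.36.
Line duty = £31,595.74 + £177,479.36 = £209,075.10.
Line 3 (16.11, Faria, 1,428 units, £310,590.00):
Base rate for 16.11 is 6%.
Additional duty on 16.11 from Faria: +9.6%. Applied ad valorem rate: 6% + 9.6% = 15.6%.
Duty = £310,590.00 × 15.6% = £48,452.04.
Total = £0.00 + £209,075.10 + £48,452.04 = £257,527.14.

£257,527.14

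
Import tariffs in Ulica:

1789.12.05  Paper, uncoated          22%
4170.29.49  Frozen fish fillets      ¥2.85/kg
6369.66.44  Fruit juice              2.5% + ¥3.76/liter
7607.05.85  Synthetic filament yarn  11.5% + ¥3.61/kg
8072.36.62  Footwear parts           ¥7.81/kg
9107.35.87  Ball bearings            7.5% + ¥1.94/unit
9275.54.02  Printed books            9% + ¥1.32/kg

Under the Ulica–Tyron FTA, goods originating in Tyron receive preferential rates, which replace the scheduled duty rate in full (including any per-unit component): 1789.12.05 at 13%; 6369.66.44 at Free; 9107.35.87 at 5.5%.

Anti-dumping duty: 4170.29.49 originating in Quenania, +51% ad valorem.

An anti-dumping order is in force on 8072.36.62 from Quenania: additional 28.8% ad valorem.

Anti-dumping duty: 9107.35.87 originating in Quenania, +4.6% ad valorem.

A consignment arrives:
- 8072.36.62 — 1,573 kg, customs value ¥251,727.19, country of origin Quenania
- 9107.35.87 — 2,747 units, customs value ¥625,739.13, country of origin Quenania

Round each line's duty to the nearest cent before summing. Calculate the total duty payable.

¥165,826.17

Line 1 (8072.36.62, Quenania, 1,573 kg, ¥251,727.19):
Base rate for 8072.36.62 is ¥7.81/kg.
Additional duty on 8072.36.62 from Quenania: +28.8% ad valorem. Applied ad valorem rate = 28.8%.
Duty = ¥251,727.19 × 28.8% + 1,573 × ¥7.81 = ¥84,782.56.
Line 2 (9107.35.87, Quenania, 2,747 units, ¥625,739.13):
Base rate for 9107.35.87 is 7.5% + ¥1.94/unit.
9107.35.87 has an FTA preferential rate, but origin Quenania is not Tyron; base rate stands.
Additional duty on 9107.35.87 from Quenania: +4.6%. Applied ad valorem rate: 7.5% + 4.6% = 12.1%.
Duty = ¥625,739.13 × 12.1% + 2,747 × ¥1.94 = ¥81,043.61.
Total = ¥84,782.56 + ¥81,043.61 = ¥165,826.17.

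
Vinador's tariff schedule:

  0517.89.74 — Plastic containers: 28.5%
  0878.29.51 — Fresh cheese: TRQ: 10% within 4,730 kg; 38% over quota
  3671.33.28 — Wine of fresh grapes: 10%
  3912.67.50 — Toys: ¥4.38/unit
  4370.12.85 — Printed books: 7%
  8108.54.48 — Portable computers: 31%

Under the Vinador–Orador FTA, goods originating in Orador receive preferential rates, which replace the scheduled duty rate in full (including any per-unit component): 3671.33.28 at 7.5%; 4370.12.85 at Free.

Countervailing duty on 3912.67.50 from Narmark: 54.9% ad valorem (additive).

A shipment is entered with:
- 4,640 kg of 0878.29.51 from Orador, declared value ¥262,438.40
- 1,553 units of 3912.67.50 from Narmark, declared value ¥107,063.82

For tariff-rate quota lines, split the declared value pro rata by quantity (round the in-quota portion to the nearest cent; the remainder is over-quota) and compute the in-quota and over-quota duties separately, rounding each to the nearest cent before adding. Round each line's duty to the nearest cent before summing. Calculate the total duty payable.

Line 1 (0878.29.51, Orador, 4,640 kg, ¥262,438.40):
Code 0878.29.51 is under a tariff-rate quota (threshold 4,730 kg). Quantity 4,640 kg is within the quota, so the in-quota rate 10% applies to the full value.
Duty = ¥262,438.40 × 10% = ¥26,243.84.
Line 2 (3912.67.50, Narmark, 1,553 units, ¥107,063.82):
Base rate for 3912.67.50 is ¥4.38/unit.
Additional duty on 3912.67.50 from Narmark: +54.9% ad valorem. Applied ad valorem rate = 54.9%.
Duty = ¥107,063.82 × 54.9% + 1,553 × ¥4.38 = ¥65,580.18.
Total = ¥26,243.84 + ¥65,580.18 = ¥91,824.02.

¥91,824.02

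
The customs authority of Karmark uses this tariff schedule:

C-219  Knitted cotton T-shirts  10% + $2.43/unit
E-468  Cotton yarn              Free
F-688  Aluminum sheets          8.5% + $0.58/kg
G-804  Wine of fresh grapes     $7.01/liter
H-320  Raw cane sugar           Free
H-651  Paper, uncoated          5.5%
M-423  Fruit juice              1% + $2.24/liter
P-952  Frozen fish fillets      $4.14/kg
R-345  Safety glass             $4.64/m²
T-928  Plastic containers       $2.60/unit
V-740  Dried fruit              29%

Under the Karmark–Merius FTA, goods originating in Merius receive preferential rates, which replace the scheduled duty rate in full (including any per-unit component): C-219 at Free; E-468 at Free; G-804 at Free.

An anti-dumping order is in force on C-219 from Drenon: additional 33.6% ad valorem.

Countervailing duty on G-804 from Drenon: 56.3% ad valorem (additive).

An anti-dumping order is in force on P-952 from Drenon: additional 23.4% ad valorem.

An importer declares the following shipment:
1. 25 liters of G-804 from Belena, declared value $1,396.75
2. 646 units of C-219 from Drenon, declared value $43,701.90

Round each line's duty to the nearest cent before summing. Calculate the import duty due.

Line 1 (G-804, Belena, 25 liters, $1,396.75):
Base rate for G-804 is $7.01/liter.
G-804 has an FTA preferential rate, but origin Belena is not Merius; base rate stands.
The additional-duty order on G-804 targets Drenon, not Belena; it does not apply.
Duty = 25 × $7.01 = $175.25.
Line 2 (C-219, Drenon, 646 units, $43,701.90):
Base rate for C-219 is 10% + $2.43/unit.
C-219 has an FTA preferential rate, but origin Drenon is not Merius; base rate stands.
Additional duty on C-219 from Drenon: +33.6%. Applied ad valorem rate: 10% + 33.6% = 43.6%.
Duty = $43,701.90 × 43.6% + 646 × $2.43 = $20,623.81.
Total = $175.25 + $20,623.81 = $20,799.06.

$20,799.06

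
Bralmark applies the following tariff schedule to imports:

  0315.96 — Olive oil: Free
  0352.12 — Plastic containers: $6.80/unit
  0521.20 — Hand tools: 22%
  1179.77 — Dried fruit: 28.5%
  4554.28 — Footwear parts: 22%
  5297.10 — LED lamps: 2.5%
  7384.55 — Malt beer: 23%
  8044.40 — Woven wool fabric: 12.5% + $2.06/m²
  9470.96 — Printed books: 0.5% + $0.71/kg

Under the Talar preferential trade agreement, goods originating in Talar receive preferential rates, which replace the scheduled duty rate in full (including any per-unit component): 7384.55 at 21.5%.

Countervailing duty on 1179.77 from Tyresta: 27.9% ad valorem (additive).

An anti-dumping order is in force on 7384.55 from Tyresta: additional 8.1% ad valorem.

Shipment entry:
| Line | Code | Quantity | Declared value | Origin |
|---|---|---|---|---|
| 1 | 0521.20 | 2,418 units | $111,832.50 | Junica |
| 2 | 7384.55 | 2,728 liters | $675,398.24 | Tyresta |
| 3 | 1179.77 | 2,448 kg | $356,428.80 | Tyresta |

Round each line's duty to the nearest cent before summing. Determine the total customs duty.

Line 1 (0521.20, Junica, 2,418 units, $111,832.50):
Base rate for 0521.20 is 22%.
Duty = $111,832.50 × 22% = $24,603.15.
Line 2 (7384.55, Tyresta, 2,728 liters, $675,398.24):
Base rate for 7384.55 is 23%.
7384.55 has an FTA preferential rate, but origin Tyresta is not Talar; base rate stands.
Additional duty on 7384.55 from Tyresta: +8.1%. Applied ad valorem rate: 23% + 8.1% = 31.1%.
Duty = $675,398.24 × 31.1% = $210,048.85.
Line 3 (1179.77, Tyresta, 2,448 kg, $356,428.80):
Base rate for 1179.77 is 28.5%.
Additional duty on 1179.77 from Tyresta: +27.9%. Applied ad valorem rate: 28.5% + 27.9% = 56.4%.
Duty = $356,428.80 × 56.4% = $201,025.84.
Total = $24,603.15 + $210,048.85 + $201,025.84 = $435,677.84.

$435,677.84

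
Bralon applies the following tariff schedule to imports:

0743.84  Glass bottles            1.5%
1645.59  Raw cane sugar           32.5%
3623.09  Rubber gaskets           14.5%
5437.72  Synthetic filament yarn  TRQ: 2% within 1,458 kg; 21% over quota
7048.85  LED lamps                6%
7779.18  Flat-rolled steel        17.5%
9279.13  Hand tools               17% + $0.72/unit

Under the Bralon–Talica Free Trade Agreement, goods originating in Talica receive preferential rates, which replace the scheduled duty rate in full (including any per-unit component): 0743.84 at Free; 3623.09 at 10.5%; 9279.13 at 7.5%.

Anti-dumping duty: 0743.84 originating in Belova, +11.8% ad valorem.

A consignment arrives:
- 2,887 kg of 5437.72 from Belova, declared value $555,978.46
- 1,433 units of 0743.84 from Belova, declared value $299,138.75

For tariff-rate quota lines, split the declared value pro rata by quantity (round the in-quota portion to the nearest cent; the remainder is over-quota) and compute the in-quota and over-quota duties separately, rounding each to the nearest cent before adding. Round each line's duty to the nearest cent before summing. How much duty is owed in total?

$103,192.41

Line 1 (5437.72, Belova, 2,887 kg, $555,978.46):
Code 5437.72 is under a tariff-rate quota (threshold 1,458 kg). In-quota: 1,458 kg at 2%; over-quota: 1,429 kg at 21%.
Pro-rata value split: in-quota = $555,978.46 × 1,458/2,887 = $280,781.64; over-quota = $555,978.46 − $280,781.64 = $275,196.82.
In-quota duty = $280,781.64 × 2% = $5,615.63. Over-quota duty = $275,196.82 × 21% = $57,791.33.
Line duty = $5,615.63 + $57,791.33 = $63,406.96.
Line 2 (0743.84, Belova, 1,433 units, $299,138.75):
Base rate for 0743.84 is 1.5%.
0743.84 has an FTA preferential rate, but origin Belova is not Talica; base rate stands.
Additional duty on 0743.84 from Belova: +11.8%. Applied ad valorem rate: 1.5% + 11.8% = 13.3%.
Duty = $299,138.75 × 13.3% = $39,785.45.
Total = $63,406.96 + $39,785.45 = $103,192.41.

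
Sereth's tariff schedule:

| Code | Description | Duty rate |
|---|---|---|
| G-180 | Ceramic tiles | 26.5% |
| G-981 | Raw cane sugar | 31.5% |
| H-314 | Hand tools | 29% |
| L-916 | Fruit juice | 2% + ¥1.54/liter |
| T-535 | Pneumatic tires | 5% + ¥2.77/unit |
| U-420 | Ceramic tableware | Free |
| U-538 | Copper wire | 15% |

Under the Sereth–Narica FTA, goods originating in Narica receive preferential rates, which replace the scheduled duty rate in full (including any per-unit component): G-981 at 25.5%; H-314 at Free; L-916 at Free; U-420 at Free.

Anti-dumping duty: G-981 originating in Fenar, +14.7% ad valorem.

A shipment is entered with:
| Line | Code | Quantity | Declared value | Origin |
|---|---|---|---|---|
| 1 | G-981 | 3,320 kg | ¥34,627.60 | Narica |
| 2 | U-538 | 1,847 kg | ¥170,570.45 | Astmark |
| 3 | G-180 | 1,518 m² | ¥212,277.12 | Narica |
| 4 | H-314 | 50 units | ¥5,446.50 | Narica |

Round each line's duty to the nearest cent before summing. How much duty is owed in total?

Line 1 (G-981, Narica, 3,320 kg, ¥34,627.60):
Base rate for G-981 is 31.5%.
Origin Narica qualifies under the Sereth–Narica agreement and G-981 is covered: preferential rate 25.5% applies instead.
The additional-duty order on G-981 targets Fenar, not Narica; it does not apply.
Duty = ¥34,627.60 × 25.5% = ¥8,830.04.
Line 2 (U-538, Astmark, 1,847 kg, ¥170,570.45):
Base rate for U-538 is 15%.
Duty = ¥170,570.45 × 15% = ¥25,585.57.
Line 3 (G-180, Narica, 1,518 m², ¥212,277.12):
Base rate for G-180 is 26.5%.
Origin Narica is the FTA partner but G-180 is not on the preference list; base rate stands.
Duty = ¥212,277.12 × 26.5% = ¥56,253.44.
Line 4 (H-314, Narica, 50 units, ¥5,446.50):
Base rate for H-314 is 29%.
Origin Narica qualifies under the Sereth–Narica agreement and H-314 is covered: preferential rate Free applies instead.
Duty = ¥5,446.50 × 0% = ¥0.00.
Total = ¥8,830.04 + ¥25,585.57 + ¥56,253.44 + ¥0.00 = ¥90,669.05.

¥90,669.05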